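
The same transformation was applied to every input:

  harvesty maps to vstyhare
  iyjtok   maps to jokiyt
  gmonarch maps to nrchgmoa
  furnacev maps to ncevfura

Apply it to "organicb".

aicborgn

What's happening: swap the front and back halves of the string, then swap the first and last characters.
"organicb" → "nicborga" → "aicborgn".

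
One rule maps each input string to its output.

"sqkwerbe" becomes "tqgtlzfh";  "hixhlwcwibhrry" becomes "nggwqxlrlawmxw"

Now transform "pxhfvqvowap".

Looking at the pairs, the operation is to reverse the string, then shift every letter 11 places backward in the alphabet (wrapping around).
On "pxhfvqvowap": the first step gives "pawovqvfhxp", and the second then gives "epldkfkuwme".

epldkfkuwme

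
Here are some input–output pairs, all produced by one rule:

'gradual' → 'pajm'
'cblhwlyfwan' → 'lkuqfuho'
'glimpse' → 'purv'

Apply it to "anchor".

Each output is the input with this applied: delete the last 3 characters, then shift every letter 9 places forward in the alphabet (wrapping around).
Working it through for "anchor": intermediate "anc", final "jwl".

jwl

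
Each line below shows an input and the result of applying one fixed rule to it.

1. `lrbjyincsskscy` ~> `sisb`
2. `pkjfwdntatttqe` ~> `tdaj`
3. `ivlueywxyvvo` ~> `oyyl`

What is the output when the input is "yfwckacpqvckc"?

kaqw

The rule is to keep one character in every 3, starting at position 3 (positions 3rd, 6th, 9th, ...), then swap the first and last characters.
For "yfwckacpqvckc", step one produces "waqk"; step two turns that into "kaqw".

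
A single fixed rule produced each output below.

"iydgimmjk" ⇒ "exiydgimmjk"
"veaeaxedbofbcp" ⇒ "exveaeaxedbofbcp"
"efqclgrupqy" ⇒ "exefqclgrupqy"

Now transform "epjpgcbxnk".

Looking at the pairs, the operation is to prepend "ex".
"epjpgcbxnk" → "exepjpgcbxnk".

exepjpgcbxnk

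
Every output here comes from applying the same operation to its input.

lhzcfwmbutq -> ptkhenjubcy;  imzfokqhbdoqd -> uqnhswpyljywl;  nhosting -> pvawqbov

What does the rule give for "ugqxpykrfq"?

ocfygxzsyn

The rule is to shift every letter 8 places forward in the alphabet (wrapping around), then swap each adjacent pair of characters (1↔2, 3↔4, ...).
So "ugqxpykrfq" becomes "ocfygxzsyn".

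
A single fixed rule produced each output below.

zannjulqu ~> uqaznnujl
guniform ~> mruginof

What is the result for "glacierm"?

mrlgcaei

In each case the input is transformed by: move the last 2 characters to the front (rotate right by 2), then swap each adjacent pair of characters (1↔2, 3↔4, ...).
Applying both steps to "glacierm": "rmglacie", then "mrlgcaei".
(Check on "guniform": → "rmgunifo" → "mruginof" ✓)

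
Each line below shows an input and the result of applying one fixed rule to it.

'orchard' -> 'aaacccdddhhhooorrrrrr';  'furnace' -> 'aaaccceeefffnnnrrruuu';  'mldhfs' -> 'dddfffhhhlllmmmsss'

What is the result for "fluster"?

eeeffflllrrrssstttuuu

What's happening: repeat every character 3 times, then sort the characters into alphabetical order.
Applying both steps to "fluster": "fffllluuusssttteeerrr", then "eeeffflllrrrssstttuuu".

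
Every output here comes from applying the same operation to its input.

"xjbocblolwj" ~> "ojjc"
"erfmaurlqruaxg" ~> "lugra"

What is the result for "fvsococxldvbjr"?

The rule is to keep one character in every 3, starting at position 2 (positions 2nd, 5th, 8th, ...), then move the first 2 characters to the end (rotate left by 2).
On "fvsococxldvbjr": the first step gives "vcxvr", and the second then gives "xvrvc".
(Check on "erfmaurlqruaxg": → "ralug" → "lugra" ✓)

xvrvc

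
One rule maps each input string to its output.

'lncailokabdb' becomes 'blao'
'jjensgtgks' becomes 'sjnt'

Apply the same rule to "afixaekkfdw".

In each case the input is transformed by: keep one character in every 3, starting at position 1 (positions 1st, 4th, 7th, ...), then move the last character to the front.
"afixaekkfdw" → "daxk".
(Check on "jjensgtgks": → "jnts" → "sjnt" ✓)

daxk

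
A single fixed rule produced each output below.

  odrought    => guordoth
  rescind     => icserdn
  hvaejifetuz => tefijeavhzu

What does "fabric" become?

The pattern: reverse the string, then move the first 2 characters to the end (rotate left by 2).
Applying both steps to "fabric": "cirbaf", then "rbafci".

rbafci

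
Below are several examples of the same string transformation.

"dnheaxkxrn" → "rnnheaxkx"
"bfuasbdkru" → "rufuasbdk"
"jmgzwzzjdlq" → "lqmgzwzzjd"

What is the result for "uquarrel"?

elquarr

The rule is to delete the first character, then move the last 2 characters to the front (rotate right by 2).
On "uquarrel" that produces "elquarr".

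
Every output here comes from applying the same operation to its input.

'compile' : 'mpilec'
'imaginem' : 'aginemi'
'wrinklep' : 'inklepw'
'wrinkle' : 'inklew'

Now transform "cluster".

usterc

The pattern: move the first character to the end, then delete the first character.
On "cluster" that produces "usterc".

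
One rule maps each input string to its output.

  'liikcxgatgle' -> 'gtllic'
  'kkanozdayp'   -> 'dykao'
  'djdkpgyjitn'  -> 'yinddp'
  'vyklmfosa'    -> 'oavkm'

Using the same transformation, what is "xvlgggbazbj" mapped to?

The pattern: keep every other character starting from the first (positions 1st, 3rd, 5th, ...), then move the first 3 characters to the end (rotate left by 3).
Starting from "xvlgggbazbj": after the first operation, "xlgbzj"; after the second, "bzjxlg".
(Check on "liikcxgatgle": → "licgtl" → "gtllic" ✓)

bzjxlg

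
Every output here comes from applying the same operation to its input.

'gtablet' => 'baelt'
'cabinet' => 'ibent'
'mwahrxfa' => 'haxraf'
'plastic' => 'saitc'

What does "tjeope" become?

The pattern: swap each adjacent pair of characters (1↔2, 3↔4, ...), then delete the first 2 characters.
For "tjeope" the result is "oeep".

oeep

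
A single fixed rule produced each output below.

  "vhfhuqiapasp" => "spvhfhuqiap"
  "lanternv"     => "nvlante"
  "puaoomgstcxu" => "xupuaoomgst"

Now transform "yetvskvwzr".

Looking at the pairs, the operation is to move the last 3 characters to the front (rotate right by 3), then delete the first character.
Starting from "yetvskvwzr": after the first operation, "wzryetvskv"; after the second, "zryetvskv".

zryetvskv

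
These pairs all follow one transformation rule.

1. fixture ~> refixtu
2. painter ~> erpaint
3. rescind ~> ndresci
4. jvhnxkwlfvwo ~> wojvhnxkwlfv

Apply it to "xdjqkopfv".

Each output is the input with this applied: move the last 2 characters to the front (rotate right by 2).
"xdjqkopfv" → "fvxdjqkop".

fvxdjqkop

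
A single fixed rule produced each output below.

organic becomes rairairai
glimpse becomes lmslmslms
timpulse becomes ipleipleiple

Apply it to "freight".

rihrihrih

Looking at the pairs, the operation is to keep every other character starting from the second (positions 2nd, 4th, 6th, ...), then write the whole string 3 times in a row.
On "freight": the first step gives "rih", and the second then gives "rihrihrih".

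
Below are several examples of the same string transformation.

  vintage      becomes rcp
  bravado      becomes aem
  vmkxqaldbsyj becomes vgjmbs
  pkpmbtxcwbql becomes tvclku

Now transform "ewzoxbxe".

In each case the input is transformed by: shift every letter 9 places forward in the alphabet (wrapping around), then keep every other character starting from the second (positions 2nd, 4th, 6th, ...).
"ewzoxbxe" → "nfixgkgn" → "fxkn".

fxkn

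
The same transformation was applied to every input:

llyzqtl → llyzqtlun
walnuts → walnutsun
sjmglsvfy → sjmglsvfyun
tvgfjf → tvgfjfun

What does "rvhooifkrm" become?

The transformation: append "un".
"rvhooifkrm" → "rvhooifkrmun".

rvhooifkrmun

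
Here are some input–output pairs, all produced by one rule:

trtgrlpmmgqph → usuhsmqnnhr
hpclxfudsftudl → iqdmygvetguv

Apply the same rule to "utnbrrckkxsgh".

The transformation: delete the last 2 characters, then shift every letter 1 place forward in the alphabet (wrapping around).
For "utnbrrckkxsgh", step one produces "utnbrrckkxs"; step two turns that into "vuocssdllyt".

vuocssdllyt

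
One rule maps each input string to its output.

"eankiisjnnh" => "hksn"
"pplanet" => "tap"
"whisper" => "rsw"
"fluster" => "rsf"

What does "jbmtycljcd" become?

dtlj

Each output is the input with this applied: swap the first and last characters, then keep one character in every 3, starting at position 1 (positions 1st, 4th, 7th, ...).
Working it through for "jbmtycljcd": intermediate "dbmtycljcj", final "dtlj".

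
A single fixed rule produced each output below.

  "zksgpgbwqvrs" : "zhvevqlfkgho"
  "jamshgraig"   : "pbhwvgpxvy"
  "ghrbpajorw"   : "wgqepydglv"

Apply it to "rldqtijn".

The rule is to shift every letter 11 places backward in the alphabet (wrapping around), then move the first character to the end.
On "rldqtijn": the first step gives "gasfixyc", and the second then gives "asfixycg".

asfixycg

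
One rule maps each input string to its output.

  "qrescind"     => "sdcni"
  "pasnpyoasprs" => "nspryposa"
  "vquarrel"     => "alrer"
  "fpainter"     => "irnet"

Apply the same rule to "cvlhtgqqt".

Each output is the input with this applied: delete the first 3 characters, then take characters alternately from the front and the back (1st, last, 2nd, 2nd-last, ...).
Working it through for "cvlhtgqqt": intermediate "htgqqt", final "httqgq".

httqgq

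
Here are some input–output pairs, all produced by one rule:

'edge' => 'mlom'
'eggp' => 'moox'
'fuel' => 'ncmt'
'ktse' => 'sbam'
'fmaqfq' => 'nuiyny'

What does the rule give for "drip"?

lzqx

Looking at the pairs, the operation is to shift every letter 8 places forward in the alphabet (wrapping around).
Doing the same to "drip": "lzqx".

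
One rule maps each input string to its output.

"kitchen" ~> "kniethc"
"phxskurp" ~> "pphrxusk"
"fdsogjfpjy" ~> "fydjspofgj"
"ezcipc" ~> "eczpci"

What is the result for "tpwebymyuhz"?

tzphwueybmy

The transformation: take characters alternately from the front and the back (1st, last, 2nd, 2nd-last, ...).
For "tpwebymyuhz" the result is "tzphwueybmy".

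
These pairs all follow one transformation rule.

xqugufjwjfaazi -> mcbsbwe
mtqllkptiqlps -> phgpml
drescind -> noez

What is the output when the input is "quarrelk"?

qnag

Rule — keep every other character starting from the second (positions 2nd, 4th, 6th, ...), then shift every letter 4 places backward in the alphabet (wrapping around).
Starting from "quarrelk": after the first operation, "urek"; after the second, "qnag".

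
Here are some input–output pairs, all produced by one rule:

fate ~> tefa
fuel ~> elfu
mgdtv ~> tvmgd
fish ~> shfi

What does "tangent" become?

nttange

The transformation: move the last 2 characters to the front (rotate right by 2).
For "tangent" the result is "nttange".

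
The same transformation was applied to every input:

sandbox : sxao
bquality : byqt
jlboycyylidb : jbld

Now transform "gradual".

What's happening: take characters alternately from the front and the back (1st, last, 2nd, 2nd-last, ...), then keep only the first 4 characters.
For "gradual", step one produces "glraaud"; step two turns that into "glra".

glra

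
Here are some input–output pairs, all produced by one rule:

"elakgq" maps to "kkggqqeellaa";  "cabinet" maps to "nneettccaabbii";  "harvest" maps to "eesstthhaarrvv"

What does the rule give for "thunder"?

ddeerrtthhuunn

The pattern: move the last 3 characters to the front (rotate right by 3), then double every character.
Applying both steps to "thunder": "derthun", then "ddeerrtthhuunn".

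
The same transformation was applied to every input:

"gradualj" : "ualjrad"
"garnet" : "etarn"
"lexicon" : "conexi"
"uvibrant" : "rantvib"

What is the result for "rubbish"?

ishubb

The pattern: delete the first character, then move the first 3 characters to the end (rotate left by 3).
"rubbish" → "ubbish" → "ishubb".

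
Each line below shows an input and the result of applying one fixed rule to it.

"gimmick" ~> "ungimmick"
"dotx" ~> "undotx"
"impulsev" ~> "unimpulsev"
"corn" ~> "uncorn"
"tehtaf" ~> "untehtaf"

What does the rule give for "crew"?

The pattern: prepend "un".
For "crew" the result is "uncrew".

uncrew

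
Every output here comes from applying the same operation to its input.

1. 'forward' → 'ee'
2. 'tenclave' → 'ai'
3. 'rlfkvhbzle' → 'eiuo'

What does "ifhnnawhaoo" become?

uaau

In each case the input is transformed by: shift every letter 13 places forward in the alphabet (wrapping around) — i.e. ROT13, then keep only the vowels.
On "ifhnnawhaoo": the first step gives "vsuaanjunbb", and the second then gives "uaau".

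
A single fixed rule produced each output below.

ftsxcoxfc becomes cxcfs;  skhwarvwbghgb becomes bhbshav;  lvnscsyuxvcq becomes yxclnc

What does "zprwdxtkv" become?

What's happening: keep every other character starting from the first (positions 1st, 3rd, 5th, ...), then move the last 3 characters to the front (rotate right by 3).
Working it through for "zprwdxtkv": intermediate "zrdtv", final "dtvzr".

dtvzr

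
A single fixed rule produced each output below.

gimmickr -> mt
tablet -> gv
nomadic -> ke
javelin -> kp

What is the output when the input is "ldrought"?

Each output is the input with this applied: shift every letter 2 places forward in the alphabet (wrapping around), then keep only the last 2 characters.
"ldrought" → "nftqwijv" → "jv".

jv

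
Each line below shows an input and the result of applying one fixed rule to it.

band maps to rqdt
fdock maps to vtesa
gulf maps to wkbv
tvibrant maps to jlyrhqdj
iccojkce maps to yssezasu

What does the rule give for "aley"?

qbuo

Each output is the input with this applied: shift every letter 10 places backward in the alphabet (wrapping around).
Doing the same to "aley": "qbuo".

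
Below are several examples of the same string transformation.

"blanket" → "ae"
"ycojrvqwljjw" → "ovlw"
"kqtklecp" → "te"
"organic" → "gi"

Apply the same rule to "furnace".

rc

Rule — keep one character in every 3, starting at position 3 (positions 3rd, 6th, 9th, ...).
So "furnace" becomes "rc".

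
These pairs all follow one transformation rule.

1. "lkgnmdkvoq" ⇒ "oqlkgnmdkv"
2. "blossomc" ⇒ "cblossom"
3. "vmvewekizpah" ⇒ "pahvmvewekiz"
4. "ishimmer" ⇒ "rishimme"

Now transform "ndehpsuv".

vndehpsu

Looking at the pairs, the operation is to move the first 3 characters to the end (rotate left by 3), then swap the front and back halves of the string.
Applying both steps to "ndehpsuv": "hpsuvnde", then "vndehpsu".
(Check on "vmvewekizpah": → "ewekizpahvmv" → "pahvmvewekiz" ✓)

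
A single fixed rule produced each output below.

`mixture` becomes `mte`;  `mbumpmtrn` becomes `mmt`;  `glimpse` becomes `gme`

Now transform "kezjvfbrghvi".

The transformation: keep one character in every 3, starting at position 1 (positions 1st, 4th, 7th, ...).
For "kezjvfbrghvi" the result is "kjbh".

kjbh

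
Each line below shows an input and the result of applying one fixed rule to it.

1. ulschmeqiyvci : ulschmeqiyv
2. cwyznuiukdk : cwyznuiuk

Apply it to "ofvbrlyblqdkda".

In each case the input is transformed by: delete the last 2 characters.
So "ofvbrlyblqdkda" becomes "ofvbrlyblqdk".

ofvbrlyblqdk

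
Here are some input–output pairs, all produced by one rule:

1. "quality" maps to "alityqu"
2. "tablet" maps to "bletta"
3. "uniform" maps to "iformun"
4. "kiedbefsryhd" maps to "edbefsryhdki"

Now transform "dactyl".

ctylda

The rule is to move the first 2 characters to the end (rotate left by 2).
On "dactyl" that produces "ctylda".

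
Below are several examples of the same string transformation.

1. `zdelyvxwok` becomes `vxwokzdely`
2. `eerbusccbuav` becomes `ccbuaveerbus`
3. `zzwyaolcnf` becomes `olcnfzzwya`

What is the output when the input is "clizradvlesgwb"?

Rule — swap the front and back halves of the string.
"clizradvlesgwb" → "vlesgwbclizrad".

vlesgwbclizrad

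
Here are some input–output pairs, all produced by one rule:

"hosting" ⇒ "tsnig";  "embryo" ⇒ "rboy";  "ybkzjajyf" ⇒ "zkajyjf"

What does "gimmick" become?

The pattern: delete the first 2 characters, then swap each adjacent pair of characters (1↔2, 3↔4, ...).
For "gimmick" the result is "mmcik".

mmcik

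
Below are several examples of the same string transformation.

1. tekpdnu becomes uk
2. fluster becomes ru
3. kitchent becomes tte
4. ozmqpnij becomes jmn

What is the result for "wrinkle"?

What's happening: move the last 2 characters to the front (rotate right by 2), then keep one character in every 3, starting at position 2 (positions 2nd, 5th, 8th, ...).
Doing the same to "wrinkle": "ei".

ei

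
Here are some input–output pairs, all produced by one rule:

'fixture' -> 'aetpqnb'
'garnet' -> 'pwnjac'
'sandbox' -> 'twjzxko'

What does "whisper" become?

Each output is the input with this applied: shift every letter 4 places backward in the alphabet (wrapping around), then swap the first and last characters.
Doing the same to "whisper": "ndeolas".

ndeolas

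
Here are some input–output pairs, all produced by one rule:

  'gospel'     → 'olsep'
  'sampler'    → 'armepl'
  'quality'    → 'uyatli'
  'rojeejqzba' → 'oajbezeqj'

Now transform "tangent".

atnnge

The pattern: delete the first character, then take characters alternately from the front and the back (1st, last, 2nd, 2nd-last, ...).
Working it through for "tangent": intermediate "angent", final "atnnge".
(Check on "sampler": → "ampler" → "armepl" ✓)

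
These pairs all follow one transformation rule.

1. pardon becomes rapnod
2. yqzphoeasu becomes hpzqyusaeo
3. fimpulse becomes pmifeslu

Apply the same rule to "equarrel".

auqelerr

Looking at the pairs, the operation is to swap the front and back halves of the string, then reverse the string.
Starting from "equarrel": after the first operation, "rrelequa"; after the second, "auqelerr".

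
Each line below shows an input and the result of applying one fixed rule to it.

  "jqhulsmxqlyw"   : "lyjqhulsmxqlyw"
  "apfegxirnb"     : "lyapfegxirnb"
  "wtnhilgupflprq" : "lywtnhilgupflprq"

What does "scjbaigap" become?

The pattern: prepend "ly".
For "scjbaigap" the result is "lyscjbaigap".

lyscjbaigap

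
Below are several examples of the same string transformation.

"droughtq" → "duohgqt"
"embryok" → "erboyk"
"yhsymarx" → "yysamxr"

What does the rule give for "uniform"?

ufirom

Each output is the input with this applied: swap each adjacent pair of characters (1↔2, 3↔4, ...), then delete the first character.
For "uniform", step one produces "nufirom"; step two turns that into "ufirom".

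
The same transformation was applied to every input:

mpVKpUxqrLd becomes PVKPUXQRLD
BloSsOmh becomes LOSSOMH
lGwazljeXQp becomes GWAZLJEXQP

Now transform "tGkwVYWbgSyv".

GKWVYWBGSYV

The transformation: delete the first character, then convert every letter to uppercase.
Applying both steps to "tGkwVYWbgSyv": "GkwVYWbgSyv", then "GKWVYWBGSYV".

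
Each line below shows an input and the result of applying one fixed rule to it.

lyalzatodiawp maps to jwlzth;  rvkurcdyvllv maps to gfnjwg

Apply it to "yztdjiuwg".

What's happening: keep every other character starting from the second (positions 2nd, 4th, 6th, ...), then shift every letter 11 places forward in the alphabet (wrapping around).
Applying both steps to "yztdjiuwg": "zdiw", then "koth".
(Check on "rvkurcdyvllv": → "vucylv" → "gfnjwg" ✓)

koth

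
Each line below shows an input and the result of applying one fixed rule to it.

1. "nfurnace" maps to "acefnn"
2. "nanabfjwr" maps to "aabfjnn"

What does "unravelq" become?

aelnqr

Rule — sort the characters into alphabetical order, then delete the last 2 characters.
Starting from "unravelq": after the first operation, "aelnqruv"; after the second, "aelnqr".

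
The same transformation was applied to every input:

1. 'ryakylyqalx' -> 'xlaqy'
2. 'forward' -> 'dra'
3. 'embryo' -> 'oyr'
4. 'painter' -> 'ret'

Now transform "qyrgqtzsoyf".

fyosz

Each output is the input with this applied: take characters alternately from the front and the back (1st, last, 2nd, 2nd-last, ...), then keep every other character starting from the second (positions 2nd, 4th, 6th, ...).
On "qyrgqtzsoyf": the first step gives "qfyyrogsqzt", and the second then gives "fyosz".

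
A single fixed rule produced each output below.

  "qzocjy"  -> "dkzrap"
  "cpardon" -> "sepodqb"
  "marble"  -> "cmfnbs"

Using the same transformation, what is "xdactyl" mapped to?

duzmyeb

The pattern: move the first 3 characters to the end (rotate left by 3), then shift every letter 1 place forward in the alphabet (wrapping around).
For "xdactyl", step one produces "ctylxda"; step two turns that into "duzmyeb".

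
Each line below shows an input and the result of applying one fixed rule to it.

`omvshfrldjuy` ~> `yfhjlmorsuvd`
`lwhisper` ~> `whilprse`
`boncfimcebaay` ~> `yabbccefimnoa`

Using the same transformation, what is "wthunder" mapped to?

wehnrtud

Looking at the pairs, the operation is to sort the characters into alphabetical order, then swap the first and last characters.
Working it through for "wthunder": intermediate "dehnrtuw", final "wehnrtud".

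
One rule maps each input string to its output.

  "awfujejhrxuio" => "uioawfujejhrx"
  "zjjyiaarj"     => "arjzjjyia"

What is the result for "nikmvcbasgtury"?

The pattern: move the last 3 characters to the front (rotate right by 3).
For "nikmvcbasgtury" the result is "urynikmvcbasgt".

urynikmvcbasgt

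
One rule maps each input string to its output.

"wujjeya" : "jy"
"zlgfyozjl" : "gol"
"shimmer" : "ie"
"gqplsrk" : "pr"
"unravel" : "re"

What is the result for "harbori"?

Each output is the input with this applied: keep one character in every 3, starting at position 3 (positions 3rd, 6th, 9th, ...).
For "harbori" the result is "rr".

rr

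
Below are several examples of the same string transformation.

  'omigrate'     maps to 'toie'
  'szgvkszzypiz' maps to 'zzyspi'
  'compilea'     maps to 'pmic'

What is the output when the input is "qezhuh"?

What's happening: sort the characters into reverse alphabetical order, then keep every other character starting from the first (positions 1st, 3rd, 5th, ...).
So "qezhuh" becomes "zqh".

zqh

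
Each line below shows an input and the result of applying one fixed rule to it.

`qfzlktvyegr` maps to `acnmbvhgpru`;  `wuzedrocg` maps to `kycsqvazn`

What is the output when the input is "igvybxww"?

tssecrux

Each output is the input with this applied: move the last 3 characters to the front (rotate right by 3), then shift every letter 4 places backward in the alphabet (wrapping around).
On "igvybxww": the first step gives "xwwigvyb", and the second then gives "tssecrux".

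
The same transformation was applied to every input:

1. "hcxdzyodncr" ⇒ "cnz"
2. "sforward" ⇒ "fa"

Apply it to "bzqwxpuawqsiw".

What's happening: take characters alternately from the front and the back (1st, last, 2nd, 2nd-last, ...), then keep one character in every 3, starting at position 3 (positions 3rd, 6th, 9th, ...).
Applying both steps to "bzqwxpuawqsiw": "bwziqswqxwpau", then "zsxa".

zsxa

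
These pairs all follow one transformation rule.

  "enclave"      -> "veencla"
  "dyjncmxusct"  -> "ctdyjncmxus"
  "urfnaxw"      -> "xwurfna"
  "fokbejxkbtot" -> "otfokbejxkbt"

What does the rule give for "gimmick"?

Looking at the pairs, the operation is to move the last 2 characters to the front (rotate right by 2).
So "gimmick" becomes "ckgimmi".

ckgimmi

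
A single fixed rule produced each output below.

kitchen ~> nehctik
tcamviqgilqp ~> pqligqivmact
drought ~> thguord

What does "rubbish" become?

The rule is to reverse the string.
Doing the same to "rubbish": "hsibbur".

hsibbur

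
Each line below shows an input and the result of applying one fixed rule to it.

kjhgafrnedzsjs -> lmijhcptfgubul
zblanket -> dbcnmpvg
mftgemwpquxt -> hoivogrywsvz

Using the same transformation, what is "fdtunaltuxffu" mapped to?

fhwvcpvnzwhhw

In each case the input is transformed by: shift every letter 2 places forward in the alphabet (wrapping around), then swap each adjacent pair of characters (1↔2, 3↔4, ...).
For "fdtunaltuxffu" the result is "fhwvcpvnzwhhw".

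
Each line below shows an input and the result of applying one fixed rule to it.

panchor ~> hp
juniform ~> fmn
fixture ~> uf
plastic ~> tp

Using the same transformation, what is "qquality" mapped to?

lyu

Rule — move the first 3 characters to the end (rotate left by 3), then keep one character in every 3, starting at position 2 (positions 2nd, 5th, 8th, ...).
"qquality" → "alityqqu" → "lyu".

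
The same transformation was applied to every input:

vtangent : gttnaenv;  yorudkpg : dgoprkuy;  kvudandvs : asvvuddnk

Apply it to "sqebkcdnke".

ceqkenbdks

The transformation: take characters alternately from the front and the back (1st, last, 2nd, 2nd-last, ...), then swap the first and last characters.
"sqebkcdnke" → "seqkenbdkc" → "ceqkenbdks".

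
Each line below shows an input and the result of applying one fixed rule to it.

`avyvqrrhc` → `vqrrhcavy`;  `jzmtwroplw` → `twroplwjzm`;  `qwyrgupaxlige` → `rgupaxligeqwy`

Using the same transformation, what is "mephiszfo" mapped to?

Each output is the input with this applied: move the first 3 characters to the end (rotate left by 3).
For "mephiszfo" the result is "hiszfomep".

hiszfomep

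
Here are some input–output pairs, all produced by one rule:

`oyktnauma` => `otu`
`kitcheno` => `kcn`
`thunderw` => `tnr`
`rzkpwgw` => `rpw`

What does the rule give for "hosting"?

htg

Looking at the pairs, the operation is to keep one character in every 3, starting at position 1 (positions 1st, 4th, 7th, ...).
Doing the same to "hosting": "htg".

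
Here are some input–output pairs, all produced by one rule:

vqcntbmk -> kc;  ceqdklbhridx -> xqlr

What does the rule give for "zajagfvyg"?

The rule is to move the last 3 characters to the front (rotate right by 3), then keep one character in every 3, starting at position 3 (positions 3rd, 6th, 9th, ...).
On "zajagfvyg": the first step gives "vygzajagf", and the second then gives "gjf".
(Check on "vqcntbmk": → "bmkvqcnt" → "kc" ✓)

gjf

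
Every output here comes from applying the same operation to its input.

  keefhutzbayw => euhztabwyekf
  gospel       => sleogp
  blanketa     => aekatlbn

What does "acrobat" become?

rabtcao

The pattern: swap each adjacent pair of characters (1↔2, 3↔4, ...), then move the first 3 characters to the end (rotate left by 3).
Working it through for "acrobat": intermediate "caorabt", final "rabtcao".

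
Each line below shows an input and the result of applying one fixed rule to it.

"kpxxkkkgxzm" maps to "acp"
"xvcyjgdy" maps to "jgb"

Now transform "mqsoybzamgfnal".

Rule — shift every letter 3 places forward in the alphabet (wrapping around), then keep only the last 3 characters.
On "mqsoybzamgfnal": the first step gives "ptvrbecdpjiqdo", and the second then gives "qdo".

qdo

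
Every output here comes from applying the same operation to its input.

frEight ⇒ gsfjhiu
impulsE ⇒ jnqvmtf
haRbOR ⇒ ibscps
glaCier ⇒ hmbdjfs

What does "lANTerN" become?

Each output is the input with this applied: shift every letter 1 place forward in the alphabet (wrapping around), then convert every letter to lowercase.
Starting from "lANTerN": after the first operation, "mBOUfsO"; after the second, "mboufso".

mboufso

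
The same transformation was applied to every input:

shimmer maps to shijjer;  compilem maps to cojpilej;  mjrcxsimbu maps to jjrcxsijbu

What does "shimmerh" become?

shijjerh

Looking at the pairs, the operation is to replace every "m" with "j".
For "shimmerh" the result is "shijjerh".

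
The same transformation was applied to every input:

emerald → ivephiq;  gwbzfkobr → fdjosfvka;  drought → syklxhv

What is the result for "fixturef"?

What's happening: shift every letter 4 places forward in the alphabet (wrapping around), then move the first 2 characters to the end (rotate left by 2).
Applying both steps to "fixturef": "jmbxyvij", then "bxyvijjm".

bxyvijjm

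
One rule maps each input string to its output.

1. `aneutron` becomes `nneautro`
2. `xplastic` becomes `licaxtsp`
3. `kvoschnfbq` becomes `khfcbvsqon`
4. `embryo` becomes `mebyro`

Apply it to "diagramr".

gdaarrmi

Each output is the input with this applied: sort the characters into reverse alphabetical order, then swap the front and back halves of the string.
Applying that to "diagramr" gives "gdaarrmi".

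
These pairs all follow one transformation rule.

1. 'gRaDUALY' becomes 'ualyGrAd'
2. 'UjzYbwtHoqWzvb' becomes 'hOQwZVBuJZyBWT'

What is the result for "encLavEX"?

AVexENCl

Looking at the pairs, the operation is to flip the case of every letter, then swap the front and back halves of the string.
For "encLavEX" the result is "AVexENCl".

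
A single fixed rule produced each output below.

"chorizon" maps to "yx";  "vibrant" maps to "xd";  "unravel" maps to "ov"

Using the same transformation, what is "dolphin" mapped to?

sx

What's happening: shift every letter 10 places forward in the alphabet (wrapping around), then keep only the last 2 characters.
Applying both steps to "dolphin": "nyvzrsx", then "sx".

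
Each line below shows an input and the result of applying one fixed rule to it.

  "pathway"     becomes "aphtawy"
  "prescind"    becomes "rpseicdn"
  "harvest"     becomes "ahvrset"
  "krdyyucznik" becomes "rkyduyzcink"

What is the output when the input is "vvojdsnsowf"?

vvjosdsnwof

The pattern: swap each adjacent pair of characters (1↔2, 3↔4, ...).
For "vvojdsnsowf" the result is "vvjosdsnwof".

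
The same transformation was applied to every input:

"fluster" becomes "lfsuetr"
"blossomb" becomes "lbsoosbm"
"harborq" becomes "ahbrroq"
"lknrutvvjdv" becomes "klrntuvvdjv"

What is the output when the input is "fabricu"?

afrbciu

The transformation: swap each adjacent pair of characters (1↔2, 3↔4, ...).
So "fabricu" becomes "afrbciu".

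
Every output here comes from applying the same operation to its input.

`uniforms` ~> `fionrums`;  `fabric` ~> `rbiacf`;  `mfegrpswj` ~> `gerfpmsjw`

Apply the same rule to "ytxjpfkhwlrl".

What's happening: move the first 3 characters to the end (rotate left by 3), then take characters alternately from the front and the back (1st, last, 2nd, 2nd-last, ...).
On "ytxjpfkhwlrl": the first step gives "jpfkhwlrlytx", and the second then gives "jxptfyklhrwl".

jxptfyklhrwl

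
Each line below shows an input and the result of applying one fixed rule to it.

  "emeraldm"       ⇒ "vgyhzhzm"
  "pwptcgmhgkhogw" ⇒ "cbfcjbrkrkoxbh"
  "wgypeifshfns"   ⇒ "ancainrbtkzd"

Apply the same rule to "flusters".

ozmnagpn

The rule is to shift every letter 5 places backward in the alphabet (wrapping around), then swap the front and back halves of the string.
Working it through for "flusters": intermediate "agpnozmn", final "ozmnagpn".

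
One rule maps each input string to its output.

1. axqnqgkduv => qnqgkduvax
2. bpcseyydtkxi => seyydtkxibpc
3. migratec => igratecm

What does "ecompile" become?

compilee

The transformation: move the last 3 characters to the front (rotate right by 3), then swap the front and back halves of the string.
For "ecompile", step one produces "ileecomp"; step two turns that into "compilee".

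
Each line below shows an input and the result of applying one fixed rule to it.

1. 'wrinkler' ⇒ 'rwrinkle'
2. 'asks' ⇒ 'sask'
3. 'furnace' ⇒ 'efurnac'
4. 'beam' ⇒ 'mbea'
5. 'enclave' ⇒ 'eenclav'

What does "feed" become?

dfee

Each output is the input with this applied: move the last character to the front.
For "feed" the result is "dfee".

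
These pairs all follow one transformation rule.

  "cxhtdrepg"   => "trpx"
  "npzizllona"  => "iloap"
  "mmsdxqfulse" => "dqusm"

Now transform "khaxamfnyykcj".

Rule — keep every other character starting from the second (positions 2nd, 4th, 6th, ...), then move the first character to the end.
Working it through for "khaxamfnyykcj": intermediate "hxmnyc", final "xmnych".

xmnych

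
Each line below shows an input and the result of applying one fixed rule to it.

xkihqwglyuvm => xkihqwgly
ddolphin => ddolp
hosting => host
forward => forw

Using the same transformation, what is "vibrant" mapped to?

vibr

Each output is the input with this applied: delete the last 3 characters.
Doing the same to "vibrant": "vibr".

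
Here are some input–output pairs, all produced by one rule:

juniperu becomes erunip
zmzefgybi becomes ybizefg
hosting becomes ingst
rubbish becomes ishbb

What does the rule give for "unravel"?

The transformation: delete the first 2 characters, then move the last 3 characters to the front (rotate right by 3).
Working it through for "unravel": intermediate "ravel", final "velra".

velra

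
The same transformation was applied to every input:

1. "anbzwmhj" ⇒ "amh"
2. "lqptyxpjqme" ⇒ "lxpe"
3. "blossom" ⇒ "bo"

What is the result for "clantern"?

cer

Rule — swap each adjacent pair of characters (1↔2, 3↔4, ...), then keep one character in every 3, starting at position 2 (positions 2nd, 5th, 8th, ...).
Starting from "clantern": after the first operation, "lcnaetnr"; after the second, "cer".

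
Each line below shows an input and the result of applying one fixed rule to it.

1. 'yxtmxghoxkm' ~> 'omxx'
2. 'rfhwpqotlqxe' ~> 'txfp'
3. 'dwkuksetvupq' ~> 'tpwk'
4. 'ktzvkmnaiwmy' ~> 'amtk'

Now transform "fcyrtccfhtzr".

fzct

The rule is to keep one character in every 3, starting at position 2 (positions 2nd, 5th, 8th, ...), then move the last 2 characters to the front (rotate right by 2).
"fcyrtccfhtzr" → "fzct".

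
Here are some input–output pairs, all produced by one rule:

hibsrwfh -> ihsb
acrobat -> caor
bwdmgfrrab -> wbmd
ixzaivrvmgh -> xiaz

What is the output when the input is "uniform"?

The pattern: swap each adjacent pair of characters (1↔2, 3↔4, ...), then keep only the first 4 characters.
Working it through for "uniform": intermediate "nufirom", final "nufi".

nufi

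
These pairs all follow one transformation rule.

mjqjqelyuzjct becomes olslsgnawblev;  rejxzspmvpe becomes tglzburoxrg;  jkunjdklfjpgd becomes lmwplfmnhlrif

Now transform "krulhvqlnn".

mtwnjxsnpp

In each case the input is transformed by: shift every letter 2 places forward in the alphabet (wrapping around).
Applying that to "krulhvqlnn" gives "mtwnjxsnpp".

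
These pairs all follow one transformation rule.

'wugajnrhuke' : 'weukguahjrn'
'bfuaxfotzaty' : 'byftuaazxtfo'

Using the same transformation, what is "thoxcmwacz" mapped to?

tzhcoaxwcm

Looking at the pairs, the operation is to take characters alternately from the front and the back (1st, last, 2nd, 2nd-last, ...).
For "thoxcmwacz" the result is "tzhcoaxwcm".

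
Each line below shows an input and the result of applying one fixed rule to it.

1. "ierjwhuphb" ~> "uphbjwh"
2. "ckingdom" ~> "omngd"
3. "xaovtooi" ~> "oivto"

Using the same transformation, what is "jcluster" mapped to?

Each output is the input with this applied: delete the first 3 characters, then move the first 3 characters to the end (rotate left by 3).
For "jcluster", step one produces "uster"; step two turns that into "erust".

erust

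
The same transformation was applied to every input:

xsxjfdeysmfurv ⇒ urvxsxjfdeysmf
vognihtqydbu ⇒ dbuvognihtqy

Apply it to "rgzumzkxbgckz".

ckzrgzumzkxbg

The pattern: move the last 3 characters to the front (rotate right by 3).
On "rgzumzkxbgckz" that produces "ckzrgzumzkxbg".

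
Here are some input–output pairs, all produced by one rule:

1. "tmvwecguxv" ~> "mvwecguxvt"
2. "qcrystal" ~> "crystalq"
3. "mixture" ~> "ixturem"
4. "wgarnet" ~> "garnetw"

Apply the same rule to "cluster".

lusterc

The pattern: move the first character to the end.
On "cluster" that produces "lusterc".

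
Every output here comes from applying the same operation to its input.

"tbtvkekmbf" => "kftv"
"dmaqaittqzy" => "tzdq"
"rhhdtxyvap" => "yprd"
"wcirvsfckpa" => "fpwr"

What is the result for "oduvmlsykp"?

spov

The rule is to keep one character in every 3, starting at position 1 (positions 1st, 4th, 7th, ...), then move the first 2 characters to the end (rotate left by 2).
Starting from "oduvmlsykp": after the first operation, "ovsp"; after the second, "spov".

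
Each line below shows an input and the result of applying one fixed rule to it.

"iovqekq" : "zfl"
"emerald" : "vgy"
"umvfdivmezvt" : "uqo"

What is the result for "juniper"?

kzm

The pattern: shift every letter 5 places backward in the alphabet (wrapping around), then keep only the last 3 characters.
So "juniper" becomes "kzm".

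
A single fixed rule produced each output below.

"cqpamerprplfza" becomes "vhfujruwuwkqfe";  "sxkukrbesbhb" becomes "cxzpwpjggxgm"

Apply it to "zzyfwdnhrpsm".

The rule is to shift every letter 5 places forward in the alphabet (wrapping around), then swap each adjacent pair of characters (1↔2, 3↔4, ...).
Applying both steps to "zzyfwdnhrpsm": "eedkbismwuxr", then "eekdibmsuwrx".

eekdibmsuwrx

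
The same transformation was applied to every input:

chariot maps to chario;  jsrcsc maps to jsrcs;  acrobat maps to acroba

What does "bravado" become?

The pattern: delete the last character.
For "bravado" the result is "bravad".

bravad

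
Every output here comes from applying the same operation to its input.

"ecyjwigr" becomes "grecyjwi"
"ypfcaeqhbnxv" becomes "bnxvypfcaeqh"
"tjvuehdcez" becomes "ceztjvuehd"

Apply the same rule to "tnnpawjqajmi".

ajmitnnpawjq

What's happening: move the first 2 characters to the end (rotate left by 2), then swap the front and back halves of the string.
Applying both steps to "tnnpawjqajmi": "npawjqajmitn", then "ajmitnnpawjq".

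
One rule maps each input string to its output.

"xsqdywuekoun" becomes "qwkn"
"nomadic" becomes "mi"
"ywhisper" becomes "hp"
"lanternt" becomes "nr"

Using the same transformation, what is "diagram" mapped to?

aa

Looking at the pairs, the operation is to keep one character in every 3, starting at position 3 (positions 3rd, 6th, 9th, ...).
Applying that to "diagram" gives "aa".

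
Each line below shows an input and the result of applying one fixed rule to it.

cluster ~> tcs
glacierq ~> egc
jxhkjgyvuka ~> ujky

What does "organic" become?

noa

Each output is the input with this applied: move the last 3 characters to the front (rotate right by 3), then keep one character in every 3, starting at position 1 (positions 1st, 4th, 7th, ...).
For "organic", step one produces "nicorga"; step two turns that into "noa".
(Check on "cluster": → "terclus" → "tcs" ✓)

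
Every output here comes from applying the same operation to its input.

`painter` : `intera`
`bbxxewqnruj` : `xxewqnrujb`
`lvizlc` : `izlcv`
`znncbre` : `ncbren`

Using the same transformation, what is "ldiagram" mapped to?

iagramd

The transformation: delete the first character, then move the first character to the end.
"ldiagram" → "iagramd".
(Check on "painter": → "ainter" → "intera" ✓)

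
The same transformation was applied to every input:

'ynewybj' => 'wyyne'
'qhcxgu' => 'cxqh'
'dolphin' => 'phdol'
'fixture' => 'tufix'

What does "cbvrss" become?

Rule — delete the last 2 characters, then move the last 2 characters to the front (rotate right by 2).
Doing the same to "cbvrss": "vrcb".

vrcb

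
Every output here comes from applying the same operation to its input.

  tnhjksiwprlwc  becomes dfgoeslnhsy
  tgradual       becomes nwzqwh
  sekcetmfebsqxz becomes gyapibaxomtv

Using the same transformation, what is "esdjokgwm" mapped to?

zfkgcsi

What's happening: delete the first 2 characters, then shift every letter 4 places backward in the alphabet (wrapping around).
Doing the same to "esdjokgwm": "zfkgcsi".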